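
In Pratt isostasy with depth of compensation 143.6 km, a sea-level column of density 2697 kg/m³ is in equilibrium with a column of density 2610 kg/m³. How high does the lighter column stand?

ρ_ref D = ρ (D + h) → h = D (ρ_ref − ρ)/ρ.
h = 143.6 km × (2697 − 2610)/2610 = 4.79 km.

4.79 km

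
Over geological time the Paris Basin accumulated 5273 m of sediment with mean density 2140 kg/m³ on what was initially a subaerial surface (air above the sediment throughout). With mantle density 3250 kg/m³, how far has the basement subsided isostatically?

Subaerial load: s = t ρ_sed / ρ_m = 5273 m × 2140/3250 = 3470 m.

3470 m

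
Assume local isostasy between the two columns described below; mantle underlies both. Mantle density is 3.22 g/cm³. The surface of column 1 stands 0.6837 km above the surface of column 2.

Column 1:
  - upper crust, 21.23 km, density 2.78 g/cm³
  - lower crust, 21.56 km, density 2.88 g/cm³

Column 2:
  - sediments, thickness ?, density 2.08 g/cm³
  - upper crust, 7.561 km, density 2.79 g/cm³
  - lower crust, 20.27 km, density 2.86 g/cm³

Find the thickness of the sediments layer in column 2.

3.44 km

Take the compensation level at the base of the deeper column (depth z_c below the surface of column 1) and equate Σ ρ_i t_i down to z_c; mantle fills any gap and the z_c terms cancel.
Column 1: 21.23×2.78 + 21.56×2.88 + (z_c − 42.79)×3.22
Column 2: 0.6837×0 + x×2.08 + 7.561×2.79 + 20.27×2.86 + (z_c − 0.6837 − 27.831 − x)×3.22
The z_c×3.22 term appears on both sides and cancels. Collect the known terms of each column as K = Σ(ρt)_known − 3.22 × (depth of known layers): K_1 = 121.1122 − 3.22×42.79 = −16.6716; K_2 = 79.06739 − 3.22×(0.6837 + 27.831) = −12.749944.
Balance: K_1 = K_2 − x×(3.22 − 2.08), so x = (K_2 − K_1)/(3.22 − 2.08) = 3.92166/1.14 = 3.44 km.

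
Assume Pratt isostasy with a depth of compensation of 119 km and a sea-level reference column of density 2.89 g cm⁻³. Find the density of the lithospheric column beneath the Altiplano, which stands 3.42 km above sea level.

Pratt balance: ρ_ref D = ρ (D + h).
ρ = ρ_ref D/(D + h) = 2.89 × 119 km/(119 km + 3.42 km) = 2.81 g cm⁻³.

2.81 g cm⁻³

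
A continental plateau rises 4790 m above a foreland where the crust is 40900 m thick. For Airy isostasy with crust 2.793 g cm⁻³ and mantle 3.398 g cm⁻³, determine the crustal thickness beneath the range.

Root depth r = h ρ_c / (ρ_m − ρ_c) = 4790 m × 2.793 / 0.605 = 22110 m.
Total thickness = T + h + r = 40900 m + 4790 m + 22110 m = 67800 m.

67800 m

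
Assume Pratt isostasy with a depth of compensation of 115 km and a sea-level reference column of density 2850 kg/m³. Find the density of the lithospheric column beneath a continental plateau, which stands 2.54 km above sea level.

2790 kg/m³

Pratt balance: ρ_ref D = ρ (D + h).
ρ = ρ_ref D/(D + h) = 2850 × 115 km/(115 km + 2.54 km) = 2790 kg/m³.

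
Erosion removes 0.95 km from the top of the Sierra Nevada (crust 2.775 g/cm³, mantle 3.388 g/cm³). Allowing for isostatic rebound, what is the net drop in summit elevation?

0.172 km

Rebound u = e ρ_c/ρ_m = 0.95 km × 2.775/3.388 = 0.7781 km.
Net surface drop = e − u = 0.95 km − 0.7781 km = e (ρ_m − ρ_c)/ρ_m = 0.172 km.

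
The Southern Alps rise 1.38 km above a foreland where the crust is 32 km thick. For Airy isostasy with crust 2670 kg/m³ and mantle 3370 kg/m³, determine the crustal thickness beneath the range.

38.6 km

Root depth r = h ρ_c / (ρ_m − ρ_c) = 1.38 km × 2670 / 700 = 5.264 km.
Total thickness = T + h + r = 32 km + 1.38 km + 5.264 km = 38.6 km.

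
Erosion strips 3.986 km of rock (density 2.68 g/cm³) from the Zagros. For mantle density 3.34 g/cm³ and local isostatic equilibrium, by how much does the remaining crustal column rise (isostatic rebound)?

3.2 km

Unloading: uplift u = e ρ_c/ρ_m = 3.986 km × 2.68/3.34 = 3.2 km.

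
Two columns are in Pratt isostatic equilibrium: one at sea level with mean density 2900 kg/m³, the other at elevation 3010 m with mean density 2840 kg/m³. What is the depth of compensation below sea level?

142000 m

ρ_ref D = ρ (D + h) → D (ρ_ref − ρ) = ρ h.
D = ρ h/(ρ_ref − ρ) = 2840 × 3010 m/(2900 − 2840) = 142000 m.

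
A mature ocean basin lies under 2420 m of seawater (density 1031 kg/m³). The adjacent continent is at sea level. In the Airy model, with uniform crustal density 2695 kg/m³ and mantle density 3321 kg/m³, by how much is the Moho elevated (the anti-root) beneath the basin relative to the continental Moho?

Balancing pressure at the compensation depth: replacing crust with seawater at the top is compensated by replacing crust with mantle at the base: d (ρ_c − ρ_w) = a (ρ_m − ρ_c).
a = d (ρ_c − ρ_w)/(ρ_m − ρ_c) = 2420 m × 1664/626 = 6430 m.

6430 m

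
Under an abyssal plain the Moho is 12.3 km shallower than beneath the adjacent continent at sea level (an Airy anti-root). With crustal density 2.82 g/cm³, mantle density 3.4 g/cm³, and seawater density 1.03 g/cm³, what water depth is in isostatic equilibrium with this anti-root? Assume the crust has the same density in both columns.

3.99 km

Replacing a thickness d of crust by seawater at the top must be balanced by replacing crust with mantle at the base: d (ρ_c − ρ_w) = a (ρ_m − ρ_c).
d = a (ρ_m − ρ_c)/(ρ_c − ρ_w) = 12.3 km × 0.58/1.79 = 3.99 km.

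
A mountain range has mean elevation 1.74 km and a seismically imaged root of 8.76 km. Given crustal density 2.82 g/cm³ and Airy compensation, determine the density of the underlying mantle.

Airy balance: ρ_c h = (ρ_m − ρ_c) r → ρ_m = ρ_c (1 + h/r).
ρ_m = 2.82 × (1 + 1.74 km/8.76 km) = 3.38 g/cm³.

3.38 g/cm³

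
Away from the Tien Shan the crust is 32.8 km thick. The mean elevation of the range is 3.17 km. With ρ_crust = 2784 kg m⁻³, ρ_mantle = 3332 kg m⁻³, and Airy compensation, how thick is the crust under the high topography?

52.1 km

Root depth r = h ρ_c / (ρ_m − ρ_c) = 3.17 km × 2784 / 548 = 16.1 km.
Total thickness = T + h + r = 32.8 km + 3.17 km + 16.1 km = 52.1 km.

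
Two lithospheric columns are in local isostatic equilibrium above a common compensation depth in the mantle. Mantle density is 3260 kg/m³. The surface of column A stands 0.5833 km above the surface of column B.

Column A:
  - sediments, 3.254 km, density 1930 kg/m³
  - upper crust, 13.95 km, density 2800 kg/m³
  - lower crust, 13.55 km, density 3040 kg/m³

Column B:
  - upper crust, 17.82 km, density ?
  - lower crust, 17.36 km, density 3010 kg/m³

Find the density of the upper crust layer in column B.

Take the compensation level at the base of the deeper column (depth z_c below the surface of column A) and equate Σ ρ_i t_i down to z_c; mantle fills any gap and the z_c terms cancel.
Column A: 3.254×1930 + 13.95×2800 + 13.55×3040 + (z_c − 30.754)×3260
Column B: 0.5833×0 + 17.82×ρ + 17.36×3010 + (z_c − 0.5833 − 35.18)×3260
The z_c×3260 term appears on both sides and cancels. Collect the known terms of each column as K = Σ(ρt)_known − 3260 × (depth of known layers): K_A = 86532.22 − 3260×30.754 = −13725.82; K_B = 52253.6 − 3260×(0.5833 + 35.18) = −64334.758.
Balance: K_A = K_B + 17.82×ρ, so ρ = (K_A − K_B)/17.82 = 50608.9/17.82 = 2840 kg/m³.

2840 kg/m³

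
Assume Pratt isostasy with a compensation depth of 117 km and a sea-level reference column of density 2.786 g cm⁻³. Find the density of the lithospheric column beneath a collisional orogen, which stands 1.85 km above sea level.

Pratt balance: ρ_ref D = ρ (D + h).
ρ = ρ_ref D/(D + h) = 2.786 × 117 km/(117 km + 1.85 km) = 2.74 g cm⁻³.

2.74 g cm⁻³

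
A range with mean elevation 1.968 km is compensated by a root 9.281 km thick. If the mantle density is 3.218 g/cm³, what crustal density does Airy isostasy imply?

ρ_c h = (ρ_m − ρ_c) r → ρ_c (h + r) = ρ_m r → ρ_c = ρ_m r / (h + r).
ρ_c = 3.218 × 9.281 km / (1.968 km + 9.281 km) = 2.66 g/cm³.

2.66 g/cm³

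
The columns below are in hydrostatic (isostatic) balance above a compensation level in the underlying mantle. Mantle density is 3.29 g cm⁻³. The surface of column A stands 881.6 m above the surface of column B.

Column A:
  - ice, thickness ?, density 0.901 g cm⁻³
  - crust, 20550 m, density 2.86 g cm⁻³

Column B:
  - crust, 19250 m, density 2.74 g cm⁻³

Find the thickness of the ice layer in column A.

1950 m

Take the compensation level at the base of the deeper column (depth z_c below the surface of column A) and equate Σ ρ_i t_i down to z_c; mantle fills any gap and the z_c terms cancel.
Column A: x×0.901 + 20550×2.86 + (z_c − 20550 − x)×3.29
Column B: 881.6×0 + 19250×2.74 + (z_c − 881.6 − 19250)×3.29
The z_c×3.29 term appears on both sides and cancels. Collect the known terms of each column as K = Σ(ρt)_known − 3.29 × (depth of known layers): K_A = 58773 − 3.29×20550 = −8836.5; K_B = 52745 − 3.29×(881.6 + 19250) = −13487.964.
Balance: K_A − x×(3.29 − 0.901) = K_B, so x = (K_A − K_B)/(3.29 − 0.901) = 4651.46/2.389 = 1950 m.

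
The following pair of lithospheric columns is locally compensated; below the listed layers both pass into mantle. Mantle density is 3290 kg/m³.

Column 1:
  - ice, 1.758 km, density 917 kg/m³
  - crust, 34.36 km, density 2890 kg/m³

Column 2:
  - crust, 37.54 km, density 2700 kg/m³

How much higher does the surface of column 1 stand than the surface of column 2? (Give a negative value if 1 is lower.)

For any compensation level in the mantle, the mantle terms cancel and isostasy reduces to e = (Σt_1 − Σt_2) − (Σ(ρt)_1 − Σ(ρt)_2) / ρ_m.
Σt_1 = 36.118 km; Σt_2 = 37.54 km; Σ(ρt)_1 = 100912.486; Σ(ρt)_2 = 101358 (in km·kg/m³).
e = (36.118 − 37.54) − (100912.486 − 101358) / 3290 = −1.29 km.

−1.29 km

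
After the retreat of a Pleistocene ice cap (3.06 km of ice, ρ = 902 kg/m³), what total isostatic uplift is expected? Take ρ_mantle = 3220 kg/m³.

0.857 km

Removing the load lets mantle flow back in; uplift u satisfies ρ_ice t = ρ_m u.
u = t ρ_ice/ρ_m = 3.06 km × 902/3220 = 0.857 km.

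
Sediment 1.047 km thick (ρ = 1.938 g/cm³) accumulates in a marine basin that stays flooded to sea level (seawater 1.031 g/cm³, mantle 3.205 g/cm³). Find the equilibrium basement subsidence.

0.437 km

Submarine loading: the sediment displaces seawater, and the subsidence is in turn flooded, so s (ρ_m − ρ_w) = t (ρ_sed − ρ_w).
s = 1.047 km × (1.938 − 1.031) / (3.205 − 1.031) = 0.437 km.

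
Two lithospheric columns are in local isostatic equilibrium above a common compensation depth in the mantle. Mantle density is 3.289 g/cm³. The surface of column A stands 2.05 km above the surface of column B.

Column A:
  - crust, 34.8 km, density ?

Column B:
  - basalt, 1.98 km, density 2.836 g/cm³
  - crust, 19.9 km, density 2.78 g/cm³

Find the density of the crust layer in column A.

Take the compensation level at the base of the deeper column (depth z_c below the surface of column A) and equate Σ ρ_i t_i down to z_c; mantle fills any gap and the z_c terms cancel.
Column A: 34.8×ρ + (z_c − 34.8)×3.289
Column B: 2.05×0 + 1.98×2.836 + 19.9×2.78 + (z_c − 2.05 − 21.88)×3.289
The z_c×3.289 term appears on both sides and cancels. Collect the known terms of each column as K = Σ(ρt)_known − 3.289 × (depth of known layers): K_A = 0 − 3.289×34.8 = −114.4572; K_B = 60.93728 − 3.289×(2.05 + 21.88) = −17.76849.
Balance: K_A + 34.8×ρ = K_B, so ρ = (K_B − K_A)/34.8 = 96.6887/34.8 = 2.78 g/cm³.

2.78 g/cm³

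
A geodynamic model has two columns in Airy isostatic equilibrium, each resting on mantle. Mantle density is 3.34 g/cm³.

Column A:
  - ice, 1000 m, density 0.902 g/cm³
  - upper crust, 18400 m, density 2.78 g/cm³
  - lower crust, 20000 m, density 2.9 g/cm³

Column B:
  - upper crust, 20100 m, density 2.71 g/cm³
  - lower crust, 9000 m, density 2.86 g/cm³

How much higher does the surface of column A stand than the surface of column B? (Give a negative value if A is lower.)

For any compensation level in the mantle, the mantle terms cancel and isostasy reduces to e = (Σt_A − Σt_B) − (Σ(ρt)_A − Σ(ρt)_B) / ρ_m.
Σt_A = 39400 m; Σt_B = 29100 m; Σ(ρt)_A = 110054; Σ(ρt)_B = 80211 (in m·g/cm³).
e = (39400 − 29100) − (110054 − 80211) / 3.34 = 1360 m.

1360 m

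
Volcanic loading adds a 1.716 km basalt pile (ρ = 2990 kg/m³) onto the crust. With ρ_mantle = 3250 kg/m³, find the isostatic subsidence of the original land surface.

1.58 km

Subaerial loading: s = t ρ_load / ρ_m.
s = 1.716 km × 2990/3250 = 1.58 km.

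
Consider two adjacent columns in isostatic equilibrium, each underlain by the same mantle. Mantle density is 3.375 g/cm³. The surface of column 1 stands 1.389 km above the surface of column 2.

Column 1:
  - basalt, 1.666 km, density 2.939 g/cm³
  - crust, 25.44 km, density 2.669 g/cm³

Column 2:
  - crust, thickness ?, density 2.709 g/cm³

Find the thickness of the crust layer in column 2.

21 km

Take the compensation level at the base of the deeper column (depth z_c below the surface of column 1) and equate Σ ρ_i t_i down to z_c; mantle fills any gap and the z_c terms cancel.
Column 1: 1.666×2.939 + 25.44×2.669 + (z_c − 27.106)×3.375
Column 2: 1.389×0 + x×2.709 + (z_c − 1.389 − 0 − x)×3.375
The z_c×3.375 term appears on both sides and cancels. Collect the known terms of each column as K = Σ(ρt)_known − 3.375 × (depth of known layers): K_1 = 72.795734 − 3.375×27.106 = −18.687016; K_2 = 0 − 3.375×(1.389 + 0) = −4.687875.
Balance: K_1 = K_2 − x×(3.375 − 2.709), so x = (K_2 − K_1)/(3.375 − 2.709) = 13.9991/0.666 = 21 km.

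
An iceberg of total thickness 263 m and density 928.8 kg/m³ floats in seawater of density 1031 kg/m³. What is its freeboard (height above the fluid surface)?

26.1 m

Floating equilibrium: submerged depth d = t ρ_obj/ρ_fluid = 263 m × 928.8/1031 = 236.9 m.
Freeboard = t − d = 263 m − 236.9 m = 26.1 m.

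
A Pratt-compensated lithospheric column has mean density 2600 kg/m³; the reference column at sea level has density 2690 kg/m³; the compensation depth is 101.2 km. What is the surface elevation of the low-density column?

ρ_ref D = ρ (D + h) → h = D (ρ_ref − ρ)/ρ.
h = 101.2 km × (2690 − 2600)/2600 = 3.5 km.

3.5 km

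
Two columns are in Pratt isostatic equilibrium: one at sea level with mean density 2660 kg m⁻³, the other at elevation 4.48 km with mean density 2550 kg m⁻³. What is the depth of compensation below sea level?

104 km

ρ_ref D = ρ (D + h) → D (ρ_ref − ρ) = ρ h.
D = ρ h/(ρ_ref − ρ) = 2550 × 4.48 km/(2660 − 2550) = 104 km.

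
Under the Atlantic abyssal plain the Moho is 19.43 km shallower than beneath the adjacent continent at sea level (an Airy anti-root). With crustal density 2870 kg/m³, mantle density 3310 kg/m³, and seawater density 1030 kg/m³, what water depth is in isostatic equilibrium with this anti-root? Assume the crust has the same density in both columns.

Replacing a thickness d of crust by seawater at the top must be balanced by replacing crust with mantle at the base: d (ρ_c − ρ_w) = a (ρ_m − ρ_c).
d = a (ρ_m − ρ_c)/(ρ_c − ρ_w) = 19.43 km × 440/1840 = 4.65 km.

4.65 km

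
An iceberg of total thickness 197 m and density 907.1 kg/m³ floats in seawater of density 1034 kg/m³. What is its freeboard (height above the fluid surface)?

24.2 m

Floating equilibrium: submerged depth d = t ρ_obj/ρ_fluid = 197 m × 907.1/1034 = 172.8 m.
Freeboard = t − d = 197 m − 172.8 m = 24.2 m.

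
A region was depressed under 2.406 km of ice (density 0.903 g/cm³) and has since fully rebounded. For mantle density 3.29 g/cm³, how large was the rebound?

0.66 km

Removing the load lets mantle flow back in; uplift u satisfies ρ_ice t = ρ_m u.
u = t ρ_ice/ρ_m = 2.406 km × 0.903/3.29 = 0.66 km.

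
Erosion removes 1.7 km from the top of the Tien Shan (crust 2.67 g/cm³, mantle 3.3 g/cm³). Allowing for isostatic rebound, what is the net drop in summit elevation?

0.325 km

Rebound u = e ρ_c/ρ_m = 1.7 km × 2.67/3.3 = 1.375 km.
Net surface drop = e − u = 1.7 km − 1.375 km = e (ρ_m − ρ_c)/ρ_m = 0.325 km.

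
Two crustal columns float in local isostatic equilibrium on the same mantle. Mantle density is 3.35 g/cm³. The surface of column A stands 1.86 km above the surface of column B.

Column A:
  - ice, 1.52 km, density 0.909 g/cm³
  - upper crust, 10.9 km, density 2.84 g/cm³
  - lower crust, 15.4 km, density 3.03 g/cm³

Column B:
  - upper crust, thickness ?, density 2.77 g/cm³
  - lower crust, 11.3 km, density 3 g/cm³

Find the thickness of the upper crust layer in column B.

Take the compensation level at the base of the deeper column (depth z_c below the surface of column A) and equate Σ ρ_i t_i down to z_c; mantle fills any gap and the z_c terms cancel.
Column A: 1.52×0.909 + 10.9×2.84 + 15.4×3.03 + (z_c − 27.82)×3.35
Column B: 1.86×0 + x×2.77 + 11.3×3 + (z_c − 1.86 − 11.3 − x)×3.35
The z_c×3.35 term appears on both sides and cancels. Collect the known terms of each column as K = Σ(ρt)_known − 3.35 × (depth of known layers): K_A = 78.99968 − 3.35×27.82 = −14.19732; K_B = 33.9 − 3.35×(1.86 + 11.3) = −10.186.
Balance: K_A = K_B − x×(3.35 − 2.77), so x = (K_B − K_A)/(3.35 − 2.77) = 4.01132/0.58 = 6.92 km.

6.92 km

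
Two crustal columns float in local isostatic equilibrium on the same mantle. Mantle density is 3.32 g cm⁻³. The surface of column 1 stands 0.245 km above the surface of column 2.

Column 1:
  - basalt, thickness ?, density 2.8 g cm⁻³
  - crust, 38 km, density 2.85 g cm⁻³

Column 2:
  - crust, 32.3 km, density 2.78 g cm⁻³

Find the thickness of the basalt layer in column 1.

0.76 km

Take the compensation level at the base of the deeper column (depth z_c below the surface of column 1) and equate Σ ρ_i t_i down to z_c; mantle fills any gap and the z_c terms cancel.
Column 1: x×2.8 + 38×2.85 + (z_c − 38 − x)×3.32
Column 2: 0.245×0 + 32.3×2.78 + (z_c − 0.245 − 32.3)×3.32
The z_c×3.32 term appears on both sides and cancels. Collect the known terms of each column as K = Σ(ρt)_known − 3.32 × (depth of known layers): K_1 = 108.3 − 3.32×38 = −17.86; K_2 = 89.794 − 3.32×(0.245 + 32.3) = −18.2554.
Balance: K_1 − x×(3.32 − 2.8) = K_2, so x = (K_1 − K_2)/(3.32 − 2.8) = 0.3954/0.52 = 0.76 km.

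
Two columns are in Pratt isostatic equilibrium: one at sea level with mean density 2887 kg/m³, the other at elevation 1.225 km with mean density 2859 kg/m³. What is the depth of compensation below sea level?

125 km

ρ_ref D = ρ (D + h) → D (ρ_ref − ρ) = ρ h.
D = ρ h/(ρ_ref − ρ) = 2859 × 1.225 km/(2887 − 2859) = 125 km.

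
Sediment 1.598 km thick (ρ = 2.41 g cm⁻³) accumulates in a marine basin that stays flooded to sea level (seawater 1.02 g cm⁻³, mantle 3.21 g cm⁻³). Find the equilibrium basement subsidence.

1.01 km

Submarine loading: the sediment displaces seawater, and the subsidence is in turn flooded, so s (ρ_m − ρ_w) = t (ρ_sed − ρ_w).
s = 1.598 km × (2.41 − 1.02) / (3.21 − 1.02) = 1.01 km.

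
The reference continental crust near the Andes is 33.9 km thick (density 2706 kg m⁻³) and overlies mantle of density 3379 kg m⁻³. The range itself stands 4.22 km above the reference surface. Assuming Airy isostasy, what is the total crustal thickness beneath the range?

Root depth r = h ρ_c / (ρ_m − ρ_c) = 4.22 km × 2706 / 673 = 16.97 km.
Total thickness = T + h + r = 33.9 km + 4.22 km + 16.97 km = 55.1 km.

55.1 km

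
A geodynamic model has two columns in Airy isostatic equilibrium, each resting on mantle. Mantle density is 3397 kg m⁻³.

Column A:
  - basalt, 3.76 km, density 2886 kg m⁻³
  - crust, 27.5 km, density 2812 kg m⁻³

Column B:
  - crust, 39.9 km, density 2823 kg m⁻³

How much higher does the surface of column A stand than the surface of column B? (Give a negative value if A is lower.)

For any compensation level in the mantle, the mantle terms cancel and isostasy reduces to e = (Σt_A − Σt_B) − (Σ(ρt)_A − Σ(ρt)_B) / ρ_m.
Σt_A = 31.26 km; Σt_B = 39.9 km; Σ(ρt)_A = 88181.36; Σ(ρt)_B = 112637.7 (in km·kg m⁻³).
e = (31.26 − 39.9) − (88181.36 − 112637.7) / 3397 = −1.44 km.

−1.44 km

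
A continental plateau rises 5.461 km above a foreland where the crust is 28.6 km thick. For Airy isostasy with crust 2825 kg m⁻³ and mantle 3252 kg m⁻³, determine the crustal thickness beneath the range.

70.2 km

Root depth r = h ρ_c / (ρ_m − ρ_c) = 5.461 km × 2825 / 427 = 36.13 km.
Total thickness = T + h + r = 28.6 km + 5.461 km + 36.13 km = 70.2 km.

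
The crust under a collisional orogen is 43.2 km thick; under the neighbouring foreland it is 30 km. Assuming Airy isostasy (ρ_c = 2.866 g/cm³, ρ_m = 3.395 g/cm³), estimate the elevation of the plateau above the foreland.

2.06 km

Excess crust Δ = 43.2 km − 30 km = 13.2 km, split between elevation h and root r with h + r = Δ.
Airy balance ρ_c h = (ρ_m − ρ_c) r gives r = h ρ_c/(ρ_m − ρ_c), so h (1 + ρ_c/(ρ_m − ρ_c)) = Δ, i.e. h = Δ (ρ_m − ρ_c)/ρ_m.
h = 13.2 km × 0.529/3.395 = 2.06 km.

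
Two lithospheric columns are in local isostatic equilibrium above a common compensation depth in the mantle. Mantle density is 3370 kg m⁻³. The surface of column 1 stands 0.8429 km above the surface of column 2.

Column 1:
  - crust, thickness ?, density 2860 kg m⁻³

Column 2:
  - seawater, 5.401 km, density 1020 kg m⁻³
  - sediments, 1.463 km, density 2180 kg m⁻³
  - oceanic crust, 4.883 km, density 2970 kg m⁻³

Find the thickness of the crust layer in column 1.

Take the compensation level at the base of the deeper column (depth z_c below the surface of column 1) and equate Σ ρ_i t_i down to z_c; mantle fills any gap and the z_c terms cancel.
Column 1: x×2860 + (z_c − 0 − x)×3370
Column 2: 0.8429×0 + 5.401×1020 + 1.463×2180 + 4.883×2970 + (z_c − 0.8429 − 11.747)×3370
The z_c×3370 term appears on both sides and cancels. Collect the known terms of each column as K = Σ(ρt)_known − 3370 × (depth of known layers): K_1 = 0 − 3370×0 = 0; K_2 = 23200.87 − 3370×(0.8429 + 11.747) = −19227.093.
Balance: K_1 − x×(3370 − 2860) = K_2, so x = (K_1 − K_2)/(3370 − 2860) = 19227.1/510 = 37.7 km.

37.7 km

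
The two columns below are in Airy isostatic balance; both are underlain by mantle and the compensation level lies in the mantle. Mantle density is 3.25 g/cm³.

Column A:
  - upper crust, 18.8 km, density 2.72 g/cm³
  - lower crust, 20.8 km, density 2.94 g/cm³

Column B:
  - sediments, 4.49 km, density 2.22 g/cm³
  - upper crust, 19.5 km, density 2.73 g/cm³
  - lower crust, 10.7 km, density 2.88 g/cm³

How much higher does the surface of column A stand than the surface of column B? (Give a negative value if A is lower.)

For any compensation level in the mantle, the mantle terms cancel and isostasy reduces to e = (Σt_A − Σt_B) − (Σ(ρt)_A − Σ(ρt)_B) / ρ_m.
Σt_A = 39.6 km; Σt_B = 34.69 km; Σ(ρt)_A = 112.288; Σ(ρt)_B = 94.0188 (in km·g/cm³).
e = (39.6 − 34.69) − (112.288 − 94.0188) / 3.25 = −0.711 km.

−0.711 km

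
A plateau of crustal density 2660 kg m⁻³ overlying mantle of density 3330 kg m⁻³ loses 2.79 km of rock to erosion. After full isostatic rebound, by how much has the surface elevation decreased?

Rebound u = e ρ_c/ρ_m = 2.79 km × 2660/3330 = 2.229 km.
Net surface drop = e − u = 2.79 km − 2.229 km = e (ρ_m − ρ_c)/ρ_m = 0.561 km.

0.561 km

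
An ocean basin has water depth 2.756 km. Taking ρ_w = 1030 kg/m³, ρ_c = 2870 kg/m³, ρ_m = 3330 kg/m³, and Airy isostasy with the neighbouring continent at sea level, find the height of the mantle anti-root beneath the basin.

11 km

Balancing pressure at the compensation depth: replacing crust with seawater at the top is compensated by replacing crust with mantle at the base: d (ρ_c − ρ_w) = a (ρ_m − ρ_c).
a = d (ρ_c − ρ_w)/(ρ_m − ρ_c) = 2.756 km × 1840/460 = 11 km.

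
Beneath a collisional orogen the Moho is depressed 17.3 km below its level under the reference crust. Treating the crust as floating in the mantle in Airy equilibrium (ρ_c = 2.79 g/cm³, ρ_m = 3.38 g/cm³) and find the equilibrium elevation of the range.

3.66 km

Balancing pressure at the compensation depth: ρ_c h = (ρ_m − ρ_c) r.
h = r (ρ_m − ρ_c) / ρ_c = 17.3 km × (3.38 − 2.79) / 2.79 = 3.66 km.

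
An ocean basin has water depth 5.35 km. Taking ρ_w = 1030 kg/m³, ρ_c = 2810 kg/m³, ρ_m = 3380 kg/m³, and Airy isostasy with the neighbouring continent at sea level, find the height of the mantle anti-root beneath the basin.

For local isostatic compensation: replacing crust with seawater at the top is compensated by replacing crust with mantle at the base: d (ρ_c − ρ_w) = a (ρ_m − ρ_c).
a = d (ρ_c − ρ_w)/(ρ_m − ρ_c) = 5.35 km × 1780/570 = 16.7 km.

16.7 km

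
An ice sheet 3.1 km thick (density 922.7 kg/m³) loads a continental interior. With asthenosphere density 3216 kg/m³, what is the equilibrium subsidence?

0.889 km

Balancing pressure at the compensation depth: the ice load ρ_ice t is balanced by mantle displaced below, ρ_m s.
s = t ρ_ice / ρ_m = 3.1 km × 922.7/3216 = 0.889 km.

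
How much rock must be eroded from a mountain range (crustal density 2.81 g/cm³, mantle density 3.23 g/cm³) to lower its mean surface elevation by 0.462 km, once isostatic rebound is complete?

Net drop Δ = e − u = e − e ρ_c/ρ_m = e (ρ_m − ρ_c)/ρ_m.
e = Δ ρ_m/(ρ_m − ρ_c) = 0.462 km × 3.23/0.42 = 3.55 km.

3.55 km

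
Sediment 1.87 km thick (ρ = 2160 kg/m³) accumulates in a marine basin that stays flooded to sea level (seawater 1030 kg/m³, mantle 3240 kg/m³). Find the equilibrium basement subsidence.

Submarine loading: the sediment displaces seawater, and the subsidence is in turn flooded, so s (ρ_m − ρ_w) = t (ρ_sed − ρ_w).
s = 1.87 km × (2160 − 1030) / (3240 − 1030) = 0.956 km.

0.956 km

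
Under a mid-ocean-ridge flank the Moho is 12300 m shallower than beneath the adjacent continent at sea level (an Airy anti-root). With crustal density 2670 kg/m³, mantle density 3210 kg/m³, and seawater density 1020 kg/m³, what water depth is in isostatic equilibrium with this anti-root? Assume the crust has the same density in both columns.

Replacing a thickness d of crust by seawater at the top must be balanced by replacing crust with mantle at the base: d (ρ_c − ρ_w) = a (ρ_m − ρ_c).
d = a (ρ_m − ρ_c)/(ρ_c − ρ_w) = 12300 m × 540/1650 = 4030 m.

4030 m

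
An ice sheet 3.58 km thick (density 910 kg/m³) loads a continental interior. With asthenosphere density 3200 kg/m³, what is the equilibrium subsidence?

1.02 km

Balancing pressure at the compensation depth: the ice load ρ_ice t is balanced by mantle displaced below, ρ_m s.
s = t ρ_ice / ρ_m = 3.58 km × 910/3200 = 1.02 km.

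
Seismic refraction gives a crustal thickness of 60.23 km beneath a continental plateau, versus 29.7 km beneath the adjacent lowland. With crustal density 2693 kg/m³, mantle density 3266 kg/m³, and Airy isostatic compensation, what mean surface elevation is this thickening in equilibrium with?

Excess crust Δ = 60.23 km − 29.7 km = 30.53 km, split between elevation h and root r with h + r = Δ.
Airy balance ρ_c h = (ρ_m − ρ_c) r gives r = h ρ_c/(ρ_m − ρ_c), so h (1 + ρ_c/(ρ_m − ρ_c)) = Δ, i.e. h = Δ (ρ_m − ρ_c)/ρ_m.
h = 30.53 km × 573/3266 = 5.36 km.

5.36 km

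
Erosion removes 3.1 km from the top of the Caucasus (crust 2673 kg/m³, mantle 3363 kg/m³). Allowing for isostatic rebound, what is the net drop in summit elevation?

Rebound u = e ρ_c/ρ_m = 3.1 km × 2673/3363 = 2.464 km.
Net surface drop = e − u = 3.1 km − 2.464 km = e (ρ_m − ρ_c)/ρ_m = 0.636 km.

0.636 km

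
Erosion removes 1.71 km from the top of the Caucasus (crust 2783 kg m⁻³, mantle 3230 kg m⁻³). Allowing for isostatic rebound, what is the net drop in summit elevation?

Rebound u = e ρ_c/ρ_m = 1.71 km × 2783/3230 = 1.473 km.
Net surface drop = e − u = 1.71 km − 1.473 km = e (ρ_m − ρ_c)/ρ_m = 0.237 km.

0.237 km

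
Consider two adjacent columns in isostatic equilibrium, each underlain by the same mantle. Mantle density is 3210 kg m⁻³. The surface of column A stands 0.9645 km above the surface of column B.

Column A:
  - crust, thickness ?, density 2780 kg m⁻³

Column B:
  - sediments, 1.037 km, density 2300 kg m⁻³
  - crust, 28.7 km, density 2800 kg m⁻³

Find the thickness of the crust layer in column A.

36.8 km

Take the compensation level at the base of the deeper column (depth z_c below the surface of column A) and equate Σ ρ_i t_i down to z_c; mantle fills any gap and the z_c terms cancel.
Column A: x×2780 + (z_c − 0 − x)×3210
Column B: 0.9645×0 + 1.037×2300 + 28.7×2800 + (z_c − 0.9645 − 29.737)×3210
The z_c×3210 term appears on both sides and cancels. Collect the known terms of each column as K = Σ(ρt)_known − 3210 × (depth of known layers): K_A = 0 − 3210×0 = 0; K_B = 82745.1 − 3210×(0.9645 + 29.737) = −15806.715.
Balance: K_A − x×(3210 − 2780) = K_B, so x = (K_A − K_B)/(3210 − 2780) = 15806.7/430 = 36.8 km.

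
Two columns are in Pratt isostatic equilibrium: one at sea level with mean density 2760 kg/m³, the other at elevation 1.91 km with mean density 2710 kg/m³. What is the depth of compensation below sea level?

104 km

ρ_ref D = ρ (D + h) → D (ρ_ref − ρ) = ρ h.
D = ρ h/(ρ_ref − ρ) = 2710 × 1.91 km/(2760 − 2710) = 104 km.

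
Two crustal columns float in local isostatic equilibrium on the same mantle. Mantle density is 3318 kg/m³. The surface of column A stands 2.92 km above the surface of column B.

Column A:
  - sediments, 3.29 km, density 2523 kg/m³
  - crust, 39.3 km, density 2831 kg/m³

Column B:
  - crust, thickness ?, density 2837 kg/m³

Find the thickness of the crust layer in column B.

25.1 km

Take the compensation level at the base of the deeper column (depth z_c below the surface of column A) and equate Σ ρ_i t_i down to z_c; mantle fills any gap and the z_c terms cancel.
Column A: 3.29×2523 + 39.3×2831 + (z_c − 42.59)×3318
Column B: 2.92×0 + x×2837 + (z_c − 2.92 − 0 − x)×3318
The z_c×3318 term appears on both sides and cancels. Collect the known terms of each column as K = Σ(ρt)_known − 3318 × (depth of known layers): K_A = 119558.97 − 3318×42.59 = −21754.65; K_B = 0 − 3318×(2.92 + 0) = −9688.56.
Balance: K_A = K_B − x×(3318 − 2837), so x = (K_B − K_A)/(3318 − 2837) = 12066.1/481 = 25.1 km.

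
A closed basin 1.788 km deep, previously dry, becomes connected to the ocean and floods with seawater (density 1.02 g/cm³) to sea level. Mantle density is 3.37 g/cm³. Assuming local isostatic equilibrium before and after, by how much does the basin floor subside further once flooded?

0.776 km

After flooding the water column is d + s deep. Its weight must equal the weight of mantle displaced by the extra subsidence s: (d + s) ρ_w = s ρ_m.
s = d ρ_w / (ρ_m − ρ_w) = 1.788 km × 1.02/(3.37 − 1.02) = 0.776 km.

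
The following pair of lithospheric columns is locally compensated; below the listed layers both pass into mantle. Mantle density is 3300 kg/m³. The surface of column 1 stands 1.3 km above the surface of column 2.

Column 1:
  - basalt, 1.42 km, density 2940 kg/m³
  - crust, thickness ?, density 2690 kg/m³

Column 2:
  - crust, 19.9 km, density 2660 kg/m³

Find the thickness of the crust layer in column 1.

27.1 km

Take the compensation level at the base of the deeper column (depth z_c below the surface of column 1) and equate Σ ρ_i t_i down to z_c; mantle fills any gap and the z_c terms cancel.
Column 1: 1.42×2940 + x×2690 + (z_c − 1.42 − x)×3300
Column 2: 1.3×0 + 19.9×2660 + (z_c − 1.3 − 19.9)×3300
The z_c×3300 term appears on both sides and cancels. Collect the known terms of each column as K = Σ(ρt)_known − 3300 × (depth of known layers): K_1 = 4174.8 − 3300×1.42 = −511.2; K_2 = 52934 − 3300×(1.3 + 19.9) = −17026.
Balance: K_1 − x×(3300 − 2690) = K_2, so x = (K_1 − K_2)/(3300 − 2690) = 16514.8/610 = 27.1 km.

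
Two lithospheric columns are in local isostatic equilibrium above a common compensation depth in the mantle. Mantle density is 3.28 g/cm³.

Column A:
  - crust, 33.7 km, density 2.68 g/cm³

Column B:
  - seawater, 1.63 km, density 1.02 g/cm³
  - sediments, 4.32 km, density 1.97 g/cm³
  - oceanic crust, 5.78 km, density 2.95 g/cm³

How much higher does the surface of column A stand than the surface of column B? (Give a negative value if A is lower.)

For any compensation level in the mantle, the mantle terms cancel and isostasy reduces to e = (Σt_A − Σt_B) − (Σ(ρt)_A − Σ(ρt)_B) / ρ_m.
Σt_A = 33.7 km; Σt_B = 11.73 km; Σ(ρt)_A = 90.316; Σ(ρt)_B = 27.224 (in km·g/cm³).
e = (33.7 − 11.73) − (90.316 − 27.224) / 3.28 = 2.73 km.

2.73 km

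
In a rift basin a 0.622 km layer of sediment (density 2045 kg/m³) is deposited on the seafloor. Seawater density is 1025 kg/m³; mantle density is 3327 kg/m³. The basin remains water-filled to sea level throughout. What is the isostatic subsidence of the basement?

Submarine loading: the sediment displaces seawater, and the subsidence is in turn flooded, so s (ρ_m − ρ_w) = t (ρ_sed − ρ_w).
s = 0.622 km × (2045 − 1025) / (3327 − 1025) = 0.276 km.

0.276 km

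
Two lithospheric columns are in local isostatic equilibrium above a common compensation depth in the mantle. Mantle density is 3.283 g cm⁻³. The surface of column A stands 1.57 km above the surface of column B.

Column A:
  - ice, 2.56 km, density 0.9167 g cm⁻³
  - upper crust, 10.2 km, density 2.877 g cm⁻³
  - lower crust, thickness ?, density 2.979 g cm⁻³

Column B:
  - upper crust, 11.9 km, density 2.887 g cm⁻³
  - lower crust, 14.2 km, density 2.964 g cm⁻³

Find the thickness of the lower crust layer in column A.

Take the compensation level at the base of the deeper column (depth z_c below the surface of column A) and equate Σ ρ_i t_i down to z_c; mantle fills any gap and the z_c terms cancel.
Column A: 2.56×0.9167 + 10.2×2.877 + x×2.979 + (z_c − 12.76 − x)×3.283
Column B: 1.57×0 + 11.9×2.887 + 14.2×2.964 + (z_c − 1.57 − 26.1)×3.283
The z_c×3.283 term appears on both sides and cancels. Collect the known terms of each column as K = Σ(ρt)_known − 3.283 × (depth of known layers): K_A = 31.692152 − 3.283×12.76 = −10.198928; K_B = 76.4441 − 3.283×(1.57 + 26.1) = −14.39651.
Balance: K_A − x×(3.283 − 2.979) = K_B, so x = (K_A − K_B)/(3.283 − 2.979) = 4.19758/0.304 = 13.8 km.

13.8 km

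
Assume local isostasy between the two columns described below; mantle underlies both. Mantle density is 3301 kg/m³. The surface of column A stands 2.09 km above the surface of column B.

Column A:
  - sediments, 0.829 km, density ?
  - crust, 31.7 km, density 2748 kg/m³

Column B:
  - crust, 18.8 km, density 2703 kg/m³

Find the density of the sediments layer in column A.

Take the compensation level at the base of the deeper column (depth z_c below the surface of column A) and equate Σ ρ_i t_i down to z_c; mantle fills any gap and the z_c terms cancel.
Column A: 0.829×ρ + 31.7×2748 + (z_c − 32.529)×3301
Column B: 2.09×0 + 18.8×2703 + (z_c − 2.09 − 18.8)×3301
The z_c×3301 term appears on both sides and cancels. Collect the known terms of each column as K = Σ(ρt)_known − 3301 × (depth of known layers): K_A = 87111.6 − 3301×32.529 = −20266.629; K_B = 50816.4 − 3301×(2.09 + 18.8) = −18141.49.
Balance: K_A + 0.829×ρ = K_B, so ρ = (K_B − K_A)/0.829 = 2125.14/0.829 = 2560 kg/m³.

2560 kg/m³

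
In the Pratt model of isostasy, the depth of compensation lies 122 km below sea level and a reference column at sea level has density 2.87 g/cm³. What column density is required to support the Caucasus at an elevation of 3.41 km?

Pratt balance: ρ_ref D = ρ (D + h).
ρ = ρ_ref D/(D + h) = 2.87 × 122 km/(122 km + 3.41 km) = 2.79 g/cm³.

2.79 g/cm³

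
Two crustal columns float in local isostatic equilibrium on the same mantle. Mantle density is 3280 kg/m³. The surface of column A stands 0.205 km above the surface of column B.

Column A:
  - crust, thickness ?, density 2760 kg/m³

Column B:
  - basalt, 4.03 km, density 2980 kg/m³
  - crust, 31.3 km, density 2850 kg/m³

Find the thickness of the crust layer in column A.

29.5 km

Take the compensation level at the base of the deeper column (depth z_c below the surface of column A) and equate Σ ρ_i t_i down to z_c; mantle fills any gap and the z_c terms cancel.
Column A: x×2760 + (z_c − 0 − x)×3280
Column B: 0.205×0 + 4.03×2980 + 31.3×2850 + (z_c − 0.205 − 35.33)×3280
The z_c×3280 term appears on both sides and cancels. Collect the known terms of each column as K = Σ(ρt)_known − 3280 × (depth of known layers): K_A = 0 − 3280×0 = 0; K_B = 101214.4 − 3280×(0.205 + 35.33) = −15340.4.
Balance: K_A − x×(3280 − 2760) = K_B, so x = (K_A − K_B)/(3280 − 2760) = 15340.4/520 = 29.5 km.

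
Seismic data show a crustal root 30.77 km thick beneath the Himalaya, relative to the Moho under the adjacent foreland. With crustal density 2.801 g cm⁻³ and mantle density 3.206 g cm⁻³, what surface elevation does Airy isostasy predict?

4.45 km

Balancing pressure at the compensation depth: ρ_c h = (ρ_m − ρ_c) r.
h = r (ρ_m − ρ_c) / ρ_c = 30.77 km × (3.206 − 2.801) / 2.801 = 4.45 km.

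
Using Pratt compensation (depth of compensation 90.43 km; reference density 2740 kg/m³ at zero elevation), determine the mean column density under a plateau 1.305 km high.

2700 kg/m³

Pratt balance: ρ_ref D = ρ (D + h).
ρ = ρ_ref D/(D + h) = 2740 × 90.43 km/(90.43 km + 1.305 km) = 2700 kg/m³.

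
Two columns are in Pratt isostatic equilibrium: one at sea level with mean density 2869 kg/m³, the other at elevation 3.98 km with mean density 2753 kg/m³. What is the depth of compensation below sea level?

ρ_ref D = ρ (D + h) → D (ρ_ref − ρ) = ρ h.
D = ρ h/(ρ_ref − ρ) = 2753 × 3.98 km/(2869 − 2753) = 94.5 km.

94.5 km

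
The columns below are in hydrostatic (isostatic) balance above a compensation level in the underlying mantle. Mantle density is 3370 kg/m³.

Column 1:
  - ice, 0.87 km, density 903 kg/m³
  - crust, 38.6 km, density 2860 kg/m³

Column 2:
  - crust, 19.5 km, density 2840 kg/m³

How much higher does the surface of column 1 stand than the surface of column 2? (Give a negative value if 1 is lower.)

3.41 km

For any compensation level in the mantle, the mantle terms cancel and isostasy reduces to e = (Σt_1 − Σt_2) − (Σ(ρt)_1 − Σ(ρt)_2) / ρ_m.
Σt_1 = 39.47 km; Σt_2 = 19.5 km; Σ(ρt)_1 = 111181.61; Σ(ρt)_2 = 55380 (in km·kg/m³).
e = (39.47 − 19.5) − (111181.61 − 55380) / 3370 = 3.41 km.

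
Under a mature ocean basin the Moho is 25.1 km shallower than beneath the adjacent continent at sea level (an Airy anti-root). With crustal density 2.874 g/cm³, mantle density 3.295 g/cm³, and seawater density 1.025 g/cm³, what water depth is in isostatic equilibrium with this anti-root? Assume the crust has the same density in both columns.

Replacing a thickness d of crust by seawater at the top must be balanced by replacing crust with mantle at the base: d (ρ_c − ρ_w) = a (ρ_m − ρ_c).
d = a (ρ_m − ρ_c)/(ρ_c − ρ_w) = 25.1 km × 0.421/1.849 = 5.72 km.

5.72 km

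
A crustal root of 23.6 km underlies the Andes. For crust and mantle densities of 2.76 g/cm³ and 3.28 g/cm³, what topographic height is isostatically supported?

In Airy isostatic equilibrium: ρ_c h = (ρ_m − ρ_c) r.
h = r (ρ_m − ρ_c) / ρ_c = 23.6 km × (3.28 − 2.76) / 2.76 = 4.45 km.

4.45 km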